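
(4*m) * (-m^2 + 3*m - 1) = -4*m^3 + 12*m^2 - 4*m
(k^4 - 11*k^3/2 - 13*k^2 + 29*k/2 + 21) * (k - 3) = k^5 - 17*k^4/2 + 7*k^3/2 + 107*k^2/2 - 45*k/2 - 63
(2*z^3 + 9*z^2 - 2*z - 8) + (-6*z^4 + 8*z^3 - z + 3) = -6*z^4 + 10*z^3 + 9*z^2 - 3*z - 5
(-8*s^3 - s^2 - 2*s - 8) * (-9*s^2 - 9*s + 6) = 72*s^5 + 81*s^4 - 21*s^3 + 84*s^2 + 60*s - 48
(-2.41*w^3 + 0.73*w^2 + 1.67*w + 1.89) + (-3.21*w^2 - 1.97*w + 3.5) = -2.41*w^3 - 2.48*w^2 - 0.3*w + 5.39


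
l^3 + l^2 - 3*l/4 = l*(l - 1/2)*(l + 3/2)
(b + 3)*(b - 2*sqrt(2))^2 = b^3 - 4*sqrt(2)*b^2 + 3*b^2 - 12*sqrt(2)*b + 8*b + 24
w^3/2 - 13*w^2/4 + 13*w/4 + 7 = (w/2 + 1/2)*(w - 4)*(w - 7/2)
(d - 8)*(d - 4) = d^2 - 12*d + 32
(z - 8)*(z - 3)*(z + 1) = z^3 - 10*z^2 + 13*z + 24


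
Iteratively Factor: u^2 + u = (u)*(u + 1)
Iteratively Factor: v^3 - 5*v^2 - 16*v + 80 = (v - 5)*(v^2 - 16) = (v - 5)*(v - 4)*(v + 4)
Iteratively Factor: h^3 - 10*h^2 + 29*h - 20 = (h - 5)*(h^2 - 5*h + 4) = (h - 5)*(h - 4)*(h - 1)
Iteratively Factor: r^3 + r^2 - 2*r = (r)*(r^2 + r - 2) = r*(r - 1)*(r + 2)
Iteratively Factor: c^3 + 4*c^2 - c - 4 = (c + 4)*(c^2 - 1) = (c + 1)*(c + 4)*(c - 1)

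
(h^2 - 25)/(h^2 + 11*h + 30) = (h - 5)/(h + 6)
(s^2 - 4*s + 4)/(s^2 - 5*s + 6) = (s - 2)/(s - 3)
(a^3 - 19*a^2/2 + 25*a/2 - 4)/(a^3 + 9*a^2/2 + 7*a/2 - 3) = (a^2 - 9*a + 8)/(a^2 + 5*a + 6)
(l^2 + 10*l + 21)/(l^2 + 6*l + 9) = (l + 7)/(l + 3)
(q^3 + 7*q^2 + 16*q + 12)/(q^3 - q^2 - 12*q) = (q^2 + 4*q + 4)/(q*(q - 4))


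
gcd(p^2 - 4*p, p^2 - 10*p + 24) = p - 4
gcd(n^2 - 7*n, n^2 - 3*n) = n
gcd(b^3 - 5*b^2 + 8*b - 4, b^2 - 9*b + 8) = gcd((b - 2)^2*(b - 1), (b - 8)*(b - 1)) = b - 1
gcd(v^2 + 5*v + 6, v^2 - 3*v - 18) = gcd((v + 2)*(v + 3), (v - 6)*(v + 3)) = v + 3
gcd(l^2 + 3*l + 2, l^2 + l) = l + 1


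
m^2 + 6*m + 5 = (m + 1)*(m + 5)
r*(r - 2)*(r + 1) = r^3 - r^2 - 2*r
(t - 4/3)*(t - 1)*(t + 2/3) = t^3 - 5*t^2/3 - 2*t/9 + 8/9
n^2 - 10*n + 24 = (n - 6)*(n - 4)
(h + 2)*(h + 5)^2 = h^3 + 12*h^2 + 45*h + 50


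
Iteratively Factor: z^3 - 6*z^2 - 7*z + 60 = (z + 3)*(z^2 - 9*z + 20) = (z - 4)*(z + 3)*(z - 5)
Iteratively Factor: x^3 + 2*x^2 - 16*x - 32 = (x + 4)*(x^2 - 2*x - 8) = (x + 2)*(x + 4)*(x - 4)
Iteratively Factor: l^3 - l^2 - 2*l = (l)*(l^2 - l - 2) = l*(l - 2)*(l + 1)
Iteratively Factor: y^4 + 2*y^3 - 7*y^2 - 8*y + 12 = (y + 2)*(y^3 - 7*y + 6) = (y - 1)*(y + 2)*(y^2 + y - 6) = (y - 2)*(y - 1)*(y + 2)*(y + 3)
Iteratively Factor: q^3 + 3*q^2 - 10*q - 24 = (q - 3)*(q^2 + 6*q + 8) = (q - 3)*(q + 2)*(q + 4)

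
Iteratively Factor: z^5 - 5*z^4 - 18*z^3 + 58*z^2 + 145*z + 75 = (z + 1)*(z^4 - 6*z^3 - 12*z^2 + 70*z + 75) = (z - 5)*(z + 1)*(z^3 - z^2 - 17*z - 15) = (z - 5)*(z + 1)^2*(z^2 - 2*z - 15) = (z - 5)*(z + 1)^2*(z + 3)*(z - 5)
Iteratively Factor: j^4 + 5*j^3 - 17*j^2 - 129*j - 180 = (j - 5)*(j^3 + 10*j^2 + 33*j + 36) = (j - 5)*(j + 3)*(j^2 + 7*j + 12) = (j - 5)*(j + 3)^2*(j + 4)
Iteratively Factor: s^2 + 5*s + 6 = (s + 2)*(s + 3)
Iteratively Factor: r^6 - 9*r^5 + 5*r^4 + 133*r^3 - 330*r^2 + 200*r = (r - 2)*(r^5 - 7*r^4 - 9*r^3 + 115*r^2 - 100*r) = (r - 2)*(r - 1)*(r^4 - 6*r^3 - 15*r^2 + 100*r) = (r - 5)*(r - 2)*(r - 1)*(r^3 - r^2 - 20*r) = r*(r - 5)*(r - 2)*(r - 1)*(r^2 - r - 20) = r*(r - 5)^2*(r - 2)*(r - 1)*(r + 4)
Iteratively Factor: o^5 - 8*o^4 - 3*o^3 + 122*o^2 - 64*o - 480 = (o - 4)*(o^4 - 4*o^3 - 19*o^2 + 46*o + 120) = (o - 4)*(o + 2)*(o^3 - 6*o^2 - 7*o + 60) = (o - 4)*(o + 2)*(o + 3)*(o^2 - 9*o + 20) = (o - 5)*(o - 4)*(o + 2)*(o + 3)*(o - 4)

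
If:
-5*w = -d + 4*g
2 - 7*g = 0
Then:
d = 5*w + 8/7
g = 2/7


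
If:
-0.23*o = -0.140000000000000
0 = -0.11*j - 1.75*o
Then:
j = -9.68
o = 0.61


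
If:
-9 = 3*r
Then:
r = -3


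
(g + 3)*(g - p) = g^2 - g*p + 3*g - 3*p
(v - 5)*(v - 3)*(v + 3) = v^3 - 5*v^2 - 9*v + 45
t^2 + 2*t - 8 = (t - 2)*(t + 4)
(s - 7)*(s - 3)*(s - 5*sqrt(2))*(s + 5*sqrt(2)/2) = s^4 - 10*s^3 - 5*sqrt(2)*s^3/2 - 4*s^2 + 25*sqrt(2)*s^2 - 105*sqrt(2)*s/2 + 250*s - 525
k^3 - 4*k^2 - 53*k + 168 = (k - 8)*(k - 3)*(k + 7)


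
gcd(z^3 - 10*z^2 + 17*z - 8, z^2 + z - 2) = z - 1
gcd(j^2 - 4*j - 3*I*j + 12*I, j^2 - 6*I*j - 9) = j - 3*I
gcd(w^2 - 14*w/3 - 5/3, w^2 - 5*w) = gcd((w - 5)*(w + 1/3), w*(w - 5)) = w - 5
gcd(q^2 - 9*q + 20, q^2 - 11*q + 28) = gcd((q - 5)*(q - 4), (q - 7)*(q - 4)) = q - 4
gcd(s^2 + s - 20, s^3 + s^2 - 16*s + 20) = s + 5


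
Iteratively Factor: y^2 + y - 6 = (y + 3)*(y - 2)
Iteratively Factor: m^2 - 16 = (m - 4)*(m + 4)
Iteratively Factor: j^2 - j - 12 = (j - 4)*(j + 3)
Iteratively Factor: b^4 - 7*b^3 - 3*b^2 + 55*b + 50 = (b - 5)*(b^3 - 2*b^2 - 13*b - 10) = (b - 5)*(b + 2)*(b^2 - 4*b - 5) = (b - 5)*(b + 1)*(b + 2)*(b - 5)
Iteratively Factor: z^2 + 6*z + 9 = (z + 3)*(z + 3)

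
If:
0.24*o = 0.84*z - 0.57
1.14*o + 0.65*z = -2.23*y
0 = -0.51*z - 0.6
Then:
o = -6.49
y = 3.66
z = -1.18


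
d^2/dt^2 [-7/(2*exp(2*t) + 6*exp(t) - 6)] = 7*(-2*(2*exp(t) + 3)^2*exp(t) + (4*exp(t) + 3)*(exp(2*t) + 3*exp(t) - 3))*exp(t)/(2*(exp(2*t) + 3*exp(t) - 3)^3)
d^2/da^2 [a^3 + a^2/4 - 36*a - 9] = 6*a + 1/2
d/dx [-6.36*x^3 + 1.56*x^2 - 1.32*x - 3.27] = -19.08*x^2 + 3.12*x - 1.32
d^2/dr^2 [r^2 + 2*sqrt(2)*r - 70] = 2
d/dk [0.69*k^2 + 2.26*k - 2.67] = 1.38*k + 2.26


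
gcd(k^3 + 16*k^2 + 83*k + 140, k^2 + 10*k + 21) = k + 7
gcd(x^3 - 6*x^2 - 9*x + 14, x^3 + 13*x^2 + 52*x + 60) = x + 2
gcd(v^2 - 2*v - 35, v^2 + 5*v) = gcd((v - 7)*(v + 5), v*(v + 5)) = v + 5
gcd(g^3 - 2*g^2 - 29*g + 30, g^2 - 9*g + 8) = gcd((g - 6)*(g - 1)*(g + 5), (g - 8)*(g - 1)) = g - 1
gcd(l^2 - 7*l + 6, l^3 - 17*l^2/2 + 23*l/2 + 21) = l - 6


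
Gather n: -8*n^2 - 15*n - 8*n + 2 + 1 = -8*n^2 - 23*n + 3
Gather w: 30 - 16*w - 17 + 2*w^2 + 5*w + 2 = 2*w^2 - 11*w + 15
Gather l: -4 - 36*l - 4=-36*l - 8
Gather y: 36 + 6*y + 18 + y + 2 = 7*y + 56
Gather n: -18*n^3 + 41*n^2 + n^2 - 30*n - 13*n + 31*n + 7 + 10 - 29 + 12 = -18*n^3 + 42*n^2 - 12*n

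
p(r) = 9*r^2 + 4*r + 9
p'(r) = 18*r + 4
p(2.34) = 67.64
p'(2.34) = 46.12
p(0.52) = 13.51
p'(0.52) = 13.36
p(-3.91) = 130.95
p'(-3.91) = -66.38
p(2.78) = 89.68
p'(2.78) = 54.04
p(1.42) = 32.83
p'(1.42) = 29.56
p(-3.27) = 92.16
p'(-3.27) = -54.86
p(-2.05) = 38.62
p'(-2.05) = -32.90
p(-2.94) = 75.03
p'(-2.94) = -48.92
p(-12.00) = 1257.00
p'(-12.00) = -212.00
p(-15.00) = 1974.00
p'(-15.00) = -266.00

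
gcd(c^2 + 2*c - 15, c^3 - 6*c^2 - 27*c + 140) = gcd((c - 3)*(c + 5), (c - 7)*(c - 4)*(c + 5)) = c + 5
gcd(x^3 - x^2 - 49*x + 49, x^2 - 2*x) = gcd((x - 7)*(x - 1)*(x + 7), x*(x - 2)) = 1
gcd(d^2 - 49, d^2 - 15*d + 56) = d - 7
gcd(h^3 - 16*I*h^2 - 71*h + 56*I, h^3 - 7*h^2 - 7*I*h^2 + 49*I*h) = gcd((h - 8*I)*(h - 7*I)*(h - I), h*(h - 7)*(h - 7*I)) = h - 7*I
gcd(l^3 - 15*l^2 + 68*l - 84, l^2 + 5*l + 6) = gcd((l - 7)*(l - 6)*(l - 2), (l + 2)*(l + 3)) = 1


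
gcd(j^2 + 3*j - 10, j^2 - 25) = j + 5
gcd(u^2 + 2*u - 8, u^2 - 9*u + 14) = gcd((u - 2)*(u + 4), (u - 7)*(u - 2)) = u - 2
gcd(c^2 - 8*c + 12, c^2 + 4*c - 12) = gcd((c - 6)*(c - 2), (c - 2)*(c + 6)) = c - 2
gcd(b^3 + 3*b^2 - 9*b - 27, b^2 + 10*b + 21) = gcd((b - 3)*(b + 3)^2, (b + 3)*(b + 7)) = b + 3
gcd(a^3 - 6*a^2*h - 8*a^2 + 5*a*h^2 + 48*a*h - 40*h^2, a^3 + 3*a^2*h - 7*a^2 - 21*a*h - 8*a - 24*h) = a - 8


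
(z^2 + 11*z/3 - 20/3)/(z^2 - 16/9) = 3*(z + 5)/(3*z + 4)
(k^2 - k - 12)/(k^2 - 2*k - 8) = (k + 3)/(k + 2)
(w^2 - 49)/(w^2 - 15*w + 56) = (w + 7)/(w - 8)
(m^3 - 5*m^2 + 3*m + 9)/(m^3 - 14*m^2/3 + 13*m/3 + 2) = 3*(m^2 - 2*m - 3)/(3*m^2 - 5*m - 2)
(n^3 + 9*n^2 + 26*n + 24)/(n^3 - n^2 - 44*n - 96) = (n + 2)/(n - 8)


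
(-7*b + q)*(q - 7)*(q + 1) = -7*b*q^2 + 42*b*q + 49*b + q^3 - 6*q^2 - 7*q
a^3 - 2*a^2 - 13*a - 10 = (a - 5)*(a + 1)*(a + 2)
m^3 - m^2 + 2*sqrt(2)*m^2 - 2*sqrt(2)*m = m*(m - 1)*(m + 2*sqrt(2))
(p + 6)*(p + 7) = p^2 + 13*p + 42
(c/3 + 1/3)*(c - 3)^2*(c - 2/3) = c^4/3 - 17*c^3/9 + 19*c^2/9 + 7*c/3 - 2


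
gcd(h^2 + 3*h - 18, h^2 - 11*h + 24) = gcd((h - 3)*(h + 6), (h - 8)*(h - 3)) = h - 3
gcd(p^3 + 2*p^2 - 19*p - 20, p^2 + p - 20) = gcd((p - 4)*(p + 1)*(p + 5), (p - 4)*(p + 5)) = p^2 + p - 20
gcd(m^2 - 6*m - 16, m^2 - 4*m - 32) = m - 8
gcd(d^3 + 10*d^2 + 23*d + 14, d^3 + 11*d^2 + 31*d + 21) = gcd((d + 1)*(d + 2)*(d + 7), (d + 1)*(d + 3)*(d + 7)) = d^2 + 8*d + 7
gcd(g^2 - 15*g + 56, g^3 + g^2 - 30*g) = 1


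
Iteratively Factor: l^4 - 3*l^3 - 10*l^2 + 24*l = (l + 3)*(l^3 - 6*l^2 + 8*l) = l*(l + 3)*(l^2 - 6*l + 8) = l*(l - 4)*(l + 3)*(l - 2)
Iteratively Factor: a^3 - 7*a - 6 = (a + 2)*(a^2 - 2*a - 3) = (a - 3)*(a + 2)*(a + 1)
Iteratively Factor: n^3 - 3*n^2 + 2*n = (n)*(n^2 - 3*n + 2) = n*(n - 2)*(n - 1)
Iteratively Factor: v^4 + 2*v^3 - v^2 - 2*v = (v - 1)*(v^3 + 3*v^2 + 2*v) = (v - 1)*(v + 1)*(v^2 + 2*v) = v*(v - 1)*(v + 1)*(v + 2)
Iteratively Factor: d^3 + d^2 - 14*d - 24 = (d + 2)*(d^2 - d - 12) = (d - 4)*(d + 2)*(d + 3)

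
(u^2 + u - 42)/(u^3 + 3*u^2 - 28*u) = (u - 6)/(u*(u - 4))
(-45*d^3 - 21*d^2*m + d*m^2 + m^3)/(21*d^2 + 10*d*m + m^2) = (-15*d^2 - 2*d*m + m^2)/(7*d + m)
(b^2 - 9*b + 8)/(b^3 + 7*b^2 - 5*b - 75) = (b^2 - 9*b + 8)/(b^3 + 7*b^2 - 5*b - 75)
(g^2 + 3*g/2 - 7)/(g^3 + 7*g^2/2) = (g - 2)/g^2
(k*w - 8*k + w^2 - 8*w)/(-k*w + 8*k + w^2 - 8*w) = (k + w)/(-k + w)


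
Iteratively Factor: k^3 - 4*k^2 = (k - 4)*(k^2) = k*(k - 4)*(k)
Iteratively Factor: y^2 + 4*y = (y)*(y + 4)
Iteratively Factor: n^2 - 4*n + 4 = (n - 2)*(n - 2)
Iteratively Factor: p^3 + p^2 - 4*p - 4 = (p + 1)*(p^2 - 4) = (p + 1)*(p + 2)*(p - 2)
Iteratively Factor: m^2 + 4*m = (m + 4)*(m)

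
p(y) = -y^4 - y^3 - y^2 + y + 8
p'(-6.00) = 769.00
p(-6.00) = -1114.00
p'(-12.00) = 6505.00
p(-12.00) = -19156.00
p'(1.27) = -14.57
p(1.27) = 3.01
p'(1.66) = -28.88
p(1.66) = -5.26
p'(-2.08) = 28.18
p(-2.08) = -8.13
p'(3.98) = -306.66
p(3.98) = -317.82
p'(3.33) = -186.63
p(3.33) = -159.65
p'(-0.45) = 1.66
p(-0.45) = 7.40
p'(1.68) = -29.79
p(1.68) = -5.85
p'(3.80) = -269.41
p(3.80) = -266.03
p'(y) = -4*y^3 - 3*y^2 - 2*y + 1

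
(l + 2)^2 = l^2 + 4*l + 4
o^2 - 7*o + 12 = (o - 4)*(o - 3)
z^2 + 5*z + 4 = (z + 1)*(z + 4)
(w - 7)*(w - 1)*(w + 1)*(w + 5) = w^4 - 2*w^3 - 36*w^2 + 2*w + 35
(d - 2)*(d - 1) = d^2 - 3*d + 2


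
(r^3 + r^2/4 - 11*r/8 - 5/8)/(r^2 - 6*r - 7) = (8*r^2 - 6*r - 5)/(8*(r - 7))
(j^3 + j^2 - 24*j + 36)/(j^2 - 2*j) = j + 3 - 18/j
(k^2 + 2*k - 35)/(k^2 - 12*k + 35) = (k + 7)/(k - 7)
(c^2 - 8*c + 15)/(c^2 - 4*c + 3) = (c - 5)/(c - 1)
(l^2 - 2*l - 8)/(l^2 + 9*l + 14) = (l - 4)/(l + 7)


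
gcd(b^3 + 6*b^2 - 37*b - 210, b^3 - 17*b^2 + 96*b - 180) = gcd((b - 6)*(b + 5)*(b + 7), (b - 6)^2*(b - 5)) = b - 6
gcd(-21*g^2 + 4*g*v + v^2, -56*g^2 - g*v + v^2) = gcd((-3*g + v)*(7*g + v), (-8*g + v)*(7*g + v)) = 7*g + v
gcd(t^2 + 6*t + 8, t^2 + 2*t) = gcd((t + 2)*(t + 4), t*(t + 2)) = t + 2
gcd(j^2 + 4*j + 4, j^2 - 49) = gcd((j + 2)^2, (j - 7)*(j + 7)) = 1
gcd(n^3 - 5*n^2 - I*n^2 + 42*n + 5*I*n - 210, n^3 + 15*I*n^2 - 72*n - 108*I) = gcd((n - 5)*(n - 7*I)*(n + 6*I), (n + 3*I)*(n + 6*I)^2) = n + 6*I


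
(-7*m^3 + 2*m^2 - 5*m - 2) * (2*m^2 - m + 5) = -14*m^5 + 11*m^4 - 47*m^3 + 11*m^2 - 23*m - 10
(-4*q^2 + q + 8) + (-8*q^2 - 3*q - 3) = -12*q^2 - 2*q + 5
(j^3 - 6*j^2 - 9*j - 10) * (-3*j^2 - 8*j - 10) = -3*j^5 + 10*j^4 + 65*j^3 + 162*j^2 + 170*j + 100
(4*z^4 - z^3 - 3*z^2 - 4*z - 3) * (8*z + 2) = 32*z^5 - 26*z^3 - 38*z^2 - 32*z - 6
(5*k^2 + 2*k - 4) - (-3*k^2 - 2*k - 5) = 8*k^2 + 4*k + 1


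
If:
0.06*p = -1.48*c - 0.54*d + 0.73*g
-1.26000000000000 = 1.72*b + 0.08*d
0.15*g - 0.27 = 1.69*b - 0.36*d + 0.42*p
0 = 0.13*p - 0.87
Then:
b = 0.0159066808059385*g - 0.927971286401827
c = 0.61802470551145*g - 1.80424668693492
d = 4.20138265763929 - 0.341993637327678*g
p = 6.69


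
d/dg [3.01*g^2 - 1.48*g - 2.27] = 6.02*g - 1.48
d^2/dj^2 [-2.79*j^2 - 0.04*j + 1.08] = -5.58000000000000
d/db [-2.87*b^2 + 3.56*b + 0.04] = 3.56 - 5.74*b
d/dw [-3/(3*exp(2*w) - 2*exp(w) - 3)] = (18*exp(w) - 6)*exp(w)/(-3*exp(2*w) + 2*exp(w) + 3)^2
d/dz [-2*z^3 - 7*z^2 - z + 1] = -6*z^2 - 14*z - 1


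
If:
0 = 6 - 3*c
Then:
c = 2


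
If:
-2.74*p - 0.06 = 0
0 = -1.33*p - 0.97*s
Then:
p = -0.02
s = 0.03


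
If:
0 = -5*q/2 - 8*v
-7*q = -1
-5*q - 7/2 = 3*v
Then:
No Solution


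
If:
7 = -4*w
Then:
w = -7/4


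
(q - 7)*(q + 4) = q^2 - 3*q - 28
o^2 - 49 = (o - 7)*(o + 7)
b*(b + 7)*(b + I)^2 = b^4 + 7*b^3 + 2*I*b^3 - b^2 + 14*I*b^2 - 7*b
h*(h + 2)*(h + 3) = h^3 + 5*h^2 + 6*h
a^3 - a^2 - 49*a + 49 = (a - 7)*(a - 1)*(a + 7)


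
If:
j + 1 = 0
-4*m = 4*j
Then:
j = -1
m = 1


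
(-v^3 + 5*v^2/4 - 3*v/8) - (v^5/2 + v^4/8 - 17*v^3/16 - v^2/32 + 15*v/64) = -v^5/2 - v^4/8 + v^3/16 + 41*v^2/32 - 39*v/64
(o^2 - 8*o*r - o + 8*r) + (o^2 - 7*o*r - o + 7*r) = 2*o^2 - 15*o*r - 2*o + 15*r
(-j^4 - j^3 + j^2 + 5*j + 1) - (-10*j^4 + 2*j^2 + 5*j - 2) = 9*j^4 - j^3 - j^2 + 3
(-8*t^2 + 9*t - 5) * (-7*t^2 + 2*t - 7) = 56*t^4 - 79*t^3 + 109*t^2 - 73*t + 35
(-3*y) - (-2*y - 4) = 4 - y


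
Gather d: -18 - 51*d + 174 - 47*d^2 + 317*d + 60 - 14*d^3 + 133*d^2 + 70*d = -14*d^3 + 86*d^2 + 336*d + 216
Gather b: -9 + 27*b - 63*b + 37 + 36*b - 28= 0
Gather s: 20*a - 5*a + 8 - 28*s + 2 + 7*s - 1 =15*a - 21*s + 9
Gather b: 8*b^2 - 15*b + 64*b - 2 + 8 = 8*b^2 + 49*b + 6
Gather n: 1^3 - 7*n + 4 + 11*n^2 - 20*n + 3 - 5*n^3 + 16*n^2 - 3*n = -5*n^3 + 27*n^2 - 30*n + 8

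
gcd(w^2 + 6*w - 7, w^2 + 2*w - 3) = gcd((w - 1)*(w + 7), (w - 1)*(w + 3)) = w - 1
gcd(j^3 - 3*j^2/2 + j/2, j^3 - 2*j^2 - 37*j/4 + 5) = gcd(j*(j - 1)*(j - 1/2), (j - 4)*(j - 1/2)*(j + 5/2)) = j - 1/2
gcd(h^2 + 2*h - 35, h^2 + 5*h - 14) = h + 7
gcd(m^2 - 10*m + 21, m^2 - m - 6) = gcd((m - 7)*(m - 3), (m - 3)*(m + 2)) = m - 3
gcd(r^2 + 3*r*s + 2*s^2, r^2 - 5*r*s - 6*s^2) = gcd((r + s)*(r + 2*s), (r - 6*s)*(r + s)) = r + s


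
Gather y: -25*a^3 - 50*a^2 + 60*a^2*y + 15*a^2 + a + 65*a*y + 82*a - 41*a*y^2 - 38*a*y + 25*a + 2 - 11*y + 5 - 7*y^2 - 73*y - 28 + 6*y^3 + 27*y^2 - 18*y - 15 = -25*a^3 - 35*a^2 + 108*a + 6*y^3 + y^2*(20 - 41*a) + y*(60*a^2 + 27*a - 102) - 36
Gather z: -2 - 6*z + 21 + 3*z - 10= 9 - 3*z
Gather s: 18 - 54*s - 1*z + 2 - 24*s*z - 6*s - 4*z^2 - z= s*(-24*z - 60) - 4*z^2 - 2*z + 20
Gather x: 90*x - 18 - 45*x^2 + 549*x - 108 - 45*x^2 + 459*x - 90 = -90*x^2 + 1098*x - 216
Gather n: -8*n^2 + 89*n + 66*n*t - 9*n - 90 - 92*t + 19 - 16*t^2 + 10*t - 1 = -8*n^2 + n*(66*t + 80) - 16*t^2 - 82*t - 72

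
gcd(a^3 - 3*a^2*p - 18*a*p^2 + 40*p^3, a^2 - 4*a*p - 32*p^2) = a + 4*p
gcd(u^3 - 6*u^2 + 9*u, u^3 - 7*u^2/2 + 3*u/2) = u^2 - 3*u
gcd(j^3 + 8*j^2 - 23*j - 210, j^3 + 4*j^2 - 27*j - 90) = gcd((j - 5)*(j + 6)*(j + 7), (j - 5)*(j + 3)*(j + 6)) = j^2 + j - 30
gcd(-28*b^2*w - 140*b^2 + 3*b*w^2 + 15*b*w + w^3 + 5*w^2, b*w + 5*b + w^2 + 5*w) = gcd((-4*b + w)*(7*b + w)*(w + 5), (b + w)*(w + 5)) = w + 5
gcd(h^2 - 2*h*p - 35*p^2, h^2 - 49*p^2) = -h + 7*p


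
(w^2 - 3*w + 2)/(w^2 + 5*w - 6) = (w - 2)/(w + 6)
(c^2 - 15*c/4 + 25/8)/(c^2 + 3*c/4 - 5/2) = (c - 5/2)/(c + 2)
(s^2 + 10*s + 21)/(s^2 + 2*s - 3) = (s + 7)/(s - 1)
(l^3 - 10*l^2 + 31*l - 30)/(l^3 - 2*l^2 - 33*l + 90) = (l - 2)/(l + 6)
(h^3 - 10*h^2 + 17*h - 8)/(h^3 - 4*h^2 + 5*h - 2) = (h - 8)/(h - 2)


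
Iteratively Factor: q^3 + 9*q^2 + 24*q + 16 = (q + 4)*(q^2 + 5*q + 4) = (q + 1)*(q + 4)*(q + 4)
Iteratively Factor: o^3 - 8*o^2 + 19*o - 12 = (o - 4)*(o^2 - 4*o + 3) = (o - 4)*(o - 1)*(o - 3)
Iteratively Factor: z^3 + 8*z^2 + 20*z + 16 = (z + 2)*(z^2 + 6*z + 8) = (z + 2)*(z + 4)*(z + 2)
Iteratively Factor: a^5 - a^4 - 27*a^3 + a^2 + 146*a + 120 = (a + 2)*(a^4 - 3*a^3 - 21*a^2 + 43*a + 60) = (a - 5)*(a + 2)*(a^3 + 2*a^2 - 11*a - 12) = (a - 5)*(a + 1)*(a + 2)*(a^2 + a - 12) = (a - 5)*(a - 3)*(a + 1)*(a + 2)*(a + 4)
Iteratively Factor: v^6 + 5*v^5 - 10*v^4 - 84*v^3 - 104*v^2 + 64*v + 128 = (v + 4)*(v^5 + v^4 - 14*v^3 - 28*v^2 + 8*v + 32) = (v - 1)*(v + 4)*(v^4 + 2*v^3 - 12*v^2 - 40*v - 32) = (v - 1)*(v + 2)*(v + 4)*(v^3 - 12*v - 16) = (v - 4)*(v - 1)*(v + 2)*(v + 4)*(v^2 + 4*v + 4) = (v - 4)*(v - 1)*(v + 2)^2*(v + 4)*(v + 2)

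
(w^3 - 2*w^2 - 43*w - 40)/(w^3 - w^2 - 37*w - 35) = (w - 8)/(w - 7)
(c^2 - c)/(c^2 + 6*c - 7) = c/(c + 7)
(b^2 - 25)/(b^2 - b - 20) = (b + 5)/(b + 4)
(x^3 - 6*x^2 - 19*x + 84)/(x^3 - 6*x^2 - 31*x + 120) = (x^2 - 3*x - 28)/(x^2 - 3*x - 40)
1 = 1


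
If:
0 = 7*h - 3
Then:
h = 3/7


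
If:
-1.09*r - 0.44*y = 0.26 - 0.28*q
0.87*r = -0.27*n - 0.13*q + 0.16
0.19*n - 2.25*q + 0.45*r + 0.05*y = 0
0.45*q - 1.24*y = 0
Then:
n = 1.31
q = 0.06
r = -0.23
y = 0.02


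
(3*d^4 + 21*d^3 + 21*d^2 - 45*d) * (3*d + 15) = 9*d^5 + 108*d^4 + 378*d^3 + 180*d^2 - 675*d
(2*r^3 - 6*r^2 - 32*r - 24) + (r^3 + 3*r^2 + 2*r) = 3*r^3 - 3*r^2 - 30*r - 24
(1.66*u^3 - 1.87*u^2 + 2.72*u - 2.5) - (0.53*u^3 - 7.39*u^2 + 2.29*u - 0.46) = 1.13*u^3 + 5.52*u^2 + 0.43*u - 2.04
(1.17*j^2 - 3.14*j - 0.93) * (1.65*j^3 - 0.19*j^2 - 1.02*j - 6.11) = 1.9305*j^5 - 5.4033*j^4 - 2.1313*j^3 - 3.7692*j^2 + 20.134*j + 5.6823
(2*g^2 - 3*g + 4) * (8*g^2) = 16*g^4 - 24*g^3 + 32*g^2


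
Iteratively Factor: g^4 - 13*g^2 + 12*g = (g - 1)*(g^3 + g^2 - 12*g) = (g - 1)*(g + 4)*(g^2 - 3*g) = (g - 3)*(g - 1)*(g + 4)*(g)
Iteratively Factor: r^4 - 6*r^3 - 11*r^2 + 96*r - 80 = (r - 4)*(r^3 - 2*r^2 - 19*r + 20) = (r - 4)*(r - 1)*(r^2 - r - 20) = (r - 5)*(r - 4)*(r - 1)*(r + 4)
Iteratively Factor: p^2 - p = (p - 1)*(p)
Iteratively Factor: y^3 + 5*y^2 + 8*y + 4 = (y + 2)*(y^2 + 3*y + 2) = (y + 2)^2*(y + 1)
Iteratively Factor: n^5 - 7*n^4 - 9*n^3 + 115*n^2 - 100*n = (n + 4)*(n^4 - 11*n^3 + 35*n^2 - 25*n) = (n - 1)*(n + 4)*(n^3 - 10*n^2 + 25*n) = n*(n - 1)*(n + 4)*(n^2 - 10*n + 25) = n*(n - 5)*(n - 1)*(n + 4)*(n - 5)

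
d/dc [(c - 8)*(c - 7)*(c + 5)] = 3*c^2 - 20*c - 19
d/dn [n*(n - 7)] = 2*n - 7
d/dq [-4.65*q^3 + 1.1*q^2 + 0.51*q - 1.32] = -13.95*q^2 + 2.2*q + 0.51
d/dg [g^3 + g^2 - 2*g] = 3*g^2 + 2*g - 2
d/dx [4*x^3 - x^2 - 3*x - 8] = 12*x^2 - 2*x - 3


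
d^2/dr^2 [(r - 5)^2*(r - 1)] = 6*r - 22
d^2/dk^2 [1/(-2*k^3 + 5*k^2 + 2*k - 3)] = 2*((6*k - 5)*(2*k^3 - 5*k^2 - 2*k + 3) - 4*(-3*k^2 + 5*k + 1)^2)/(2*k^3 - 5*k^2 - 2*k + 3)^3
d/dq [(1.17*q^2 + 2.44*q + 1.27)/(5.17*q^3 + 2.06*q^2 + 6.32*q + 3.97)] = (-6.0489*q^4 - 25.2296*q^3 - 17.3297*q^2 + 4.0574*q + 1.6604)/(26.7289*q^6 + 21.3004*q^5 + 69.5924*q^4 + 67.0882*q^3 + 56.2988*q^2 + 50.1808*q + 15.7609)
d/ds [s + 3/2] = 1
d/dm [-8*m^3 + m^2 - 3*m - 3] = -24*m^2 + 2*m - 3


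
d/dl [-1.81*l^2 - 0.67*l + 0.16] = -3.62*l - 0.67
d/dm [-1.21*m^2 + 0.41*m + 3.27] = 0.41 - 2.42*m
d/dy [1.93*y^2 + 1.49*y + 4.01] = 3.86*y + 1.49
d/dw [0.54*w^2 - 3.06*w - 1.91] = 1.08*w - 3.06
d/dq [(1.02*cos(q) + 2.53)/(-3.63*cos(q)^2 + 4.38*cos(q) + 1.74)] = (-3.7026*cos(q)^2 - 18.3678*cos(q) + 9.3066)*sin(q)/(13.1769*cos(q)^4 - 31.7988*cos(q)^3 + 6.552*cos(q)^2 + 15.2424*cos(q) + 3.0276)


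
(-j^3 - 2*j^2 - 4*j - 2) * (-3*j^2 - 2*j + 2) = 3*j^5 + 8*j^4 + 14*j^3 + 10*j^2 - 4*j - 4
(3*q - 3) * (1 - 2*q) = -6*q^2 + 9*q - 3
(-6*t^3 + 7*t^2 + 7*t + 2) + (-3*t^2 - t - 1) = -6*t^3 + 4*t^2 + 6*t + 1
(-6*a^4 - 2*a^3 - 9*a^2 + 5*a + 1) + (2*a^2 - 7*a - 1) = -6*a^4 - 2*a^3 - 7*a^2 - 2*a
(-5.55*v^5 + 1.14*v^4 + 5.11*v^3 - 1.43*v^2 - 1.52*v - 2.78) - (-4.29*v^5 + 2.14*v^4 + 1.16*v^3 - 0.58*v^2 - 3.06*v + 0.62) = -1.26*v^5 - 1.0*v^4 + 3.95*v^3 - 0.85*v^2 + 1.54*v - 3.4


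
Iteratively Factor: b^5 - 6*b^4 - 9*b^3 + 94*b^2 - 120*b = (b + 4)*(b^4 - 10*b^3 + 31*b^2 - 30*b) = (b - 3)*(b + 4)*(b^3 - 7*b^2 + 10*b) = (b - 3)*(b - 2)*(b + 4)*(b^2 - 5*b) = (b - 5)*(b - 3)*(b - 2)*(b + 4)*(b)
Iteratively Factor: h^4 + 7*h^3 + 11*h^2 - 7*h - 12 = (h + 4)*(h^3 + 3*h^2 - h - 3) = (h + 3)*(h + 4)*(h^2 - 1) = (h - 1)*(h + 3)*(h + 4)*(h + 1)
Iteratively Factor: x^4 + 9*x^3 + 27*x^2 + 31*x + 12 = (x + 4)*(x^3 + 5*x^2 + 7*x + 3) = (x + 3)*(x + 4)*(x^2 + 2*x + 1) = (x + 1)*(x + 3)*(x + 4)*(x + 1)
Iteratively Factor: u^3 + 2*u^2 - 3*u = (u - 1)*(u^2 + 3*u) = u*(u - 1)*(u + 3)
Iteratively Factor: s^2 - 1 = (s + 1)*(s - 1)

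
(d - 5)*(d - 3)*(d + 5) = d^3 - 3*d^2 - 25*d + 75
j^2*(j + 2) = j^3 + 2*j^2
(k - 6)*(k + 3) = k^2 - 3*k - 18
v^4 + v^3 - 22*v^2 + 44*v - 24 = (v - 2)^2*(v - 1)*(v + 6)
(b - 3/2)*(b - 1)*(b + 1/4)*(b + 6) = b^4 + 15*b^3/4 - 101*b^2/8 + 45*b/8 + 9/4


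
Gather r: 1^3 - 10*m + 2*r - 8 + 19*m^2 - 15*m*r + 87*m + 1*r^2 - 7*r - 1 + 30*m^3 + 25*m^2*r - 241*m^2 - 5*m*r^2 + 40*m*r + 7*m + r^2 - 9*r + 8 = 30*m^3 - 222*m^2 + 84*m + r^2*(2 - 5*m) + r*(25*m^2 + 25*m - 14)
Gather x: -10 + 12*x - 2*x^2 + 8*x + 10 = -2*x^2 + 20*x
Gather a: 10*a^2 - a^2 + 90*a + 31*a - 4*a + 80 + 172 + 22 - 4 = 9*a^2 + 117*a + 270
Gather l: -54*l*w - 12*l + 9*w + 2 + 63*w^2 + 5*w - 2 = l*(-54*w - 12) + 63*w^2 + 14*w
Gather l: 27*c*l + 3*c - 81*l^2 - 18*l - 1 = 3*c - 81*l^2 + l*(27*c - 18) - 1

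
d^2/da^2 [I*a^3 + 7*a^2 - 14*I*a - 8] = 6*I*a + 14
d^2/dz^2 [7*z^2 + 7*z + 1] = 14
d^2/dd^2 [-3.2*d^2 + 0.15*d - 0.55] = -6.40000000000000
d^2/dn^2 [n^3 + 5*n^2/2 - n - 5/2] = 6*n + 5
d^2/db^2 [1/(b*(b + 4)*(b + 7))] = 2*(6*b^4 + 88*b^3 + 447*b^2 + 924*b + 784)/(b^3*(b^6 + 33*b^5 + 447*b^4 + 3179*b^3 + 12516*b^2 + 25872*b + 21952))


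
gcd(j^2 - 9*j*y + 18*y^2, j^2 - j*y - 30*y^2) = -j + 6*y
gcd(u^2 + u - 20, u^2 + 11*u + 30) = u + 5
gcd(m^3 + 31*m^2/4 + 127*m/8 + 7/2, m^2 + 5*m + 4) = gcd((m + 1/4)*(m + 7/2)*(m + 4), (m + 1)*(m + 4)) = m + 4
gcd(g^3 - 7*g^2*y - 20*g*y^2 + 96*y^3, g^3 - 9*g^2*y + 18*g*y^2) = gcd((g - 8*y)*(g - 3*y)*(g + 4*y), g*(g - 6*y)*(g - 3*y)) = -g + 3*y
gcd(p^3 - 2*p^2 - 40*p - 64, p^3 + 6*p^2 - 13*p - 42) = p + 2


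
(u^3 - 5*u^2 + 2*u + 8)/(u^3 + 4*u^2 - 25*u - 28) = (u - 2)/(u + 7)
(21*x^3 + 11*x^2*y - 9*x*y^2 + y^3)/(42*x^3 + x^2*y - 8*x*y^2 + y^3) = (x + y)/(2*x + y)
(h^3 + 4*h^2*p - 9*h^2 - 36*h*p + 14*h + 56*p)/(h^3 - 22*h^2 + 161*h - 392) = (h^2 + 4*h*p - 2*h - 8*p)/(h^2 - 15*h + 56)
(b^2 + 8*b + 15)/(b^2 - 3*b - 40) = (b + 3)/(b - 8)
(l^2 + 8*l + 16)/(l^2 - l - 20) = (l + 4)/(l - 5)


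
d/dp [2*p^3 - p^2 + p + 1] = 6*p^2 - 2*p + 1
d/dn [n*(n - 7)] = 2*n - 7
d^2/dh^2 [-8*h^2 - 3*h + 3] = -16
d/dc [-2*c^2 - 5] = -4*c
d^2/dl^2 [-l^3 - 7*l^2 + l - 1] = -6*l - 14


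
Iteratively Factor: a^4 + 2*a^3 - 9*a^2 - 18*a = (a + 2)*(a^3 - 9*a) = a*(a + 2)*(a^2 - 9) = a*(a - 3)*(a + 2)*(a + 3)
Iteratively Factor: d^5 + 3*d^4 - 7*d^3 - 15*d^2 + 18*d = (d - 1)*(d^4 + 4*d^3 - 3*d^2 - 18*d) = (d - 1)*(d + 3)*(d^3 + d^2 - 6*d) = (d - 1)*(d + 3)^2*(d^2 - 2*d) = (d - 2)*(d - 1)*(d + 3)^2*(d)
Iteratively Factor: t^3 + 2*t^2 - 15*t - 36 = (t + 3)*(t^2 - t - 12) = (t + 3)^2*(t - 4)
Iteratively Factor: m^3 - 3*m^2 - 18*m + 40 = (m - 2)*(m^2 - m - 20) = (m - 2)*(m + 4)*(m - 5)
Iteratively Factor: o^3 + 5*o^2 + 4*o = (o)*(o^2 + 5*o + 4) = o*(o + 1)*(o + 4)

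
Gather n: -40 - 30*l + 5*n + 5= -30*l + 5*n - 35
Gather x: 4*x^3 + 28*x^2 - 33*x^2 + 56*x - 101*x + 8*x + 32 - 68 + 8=4*x^3 - 5*x^2 - 37*x - 28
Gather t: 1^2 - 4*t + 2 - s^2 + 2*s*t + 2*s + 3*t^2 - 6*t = -s^2 + 2*s + 3*t^2 + t*(2*s - 10) + 3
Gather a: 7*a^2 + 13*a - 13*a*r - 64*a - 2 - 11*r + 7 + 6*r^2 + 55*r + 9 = 7*a^2 + a*(-13*r - 51) + 6*r^2 + 44*r + 14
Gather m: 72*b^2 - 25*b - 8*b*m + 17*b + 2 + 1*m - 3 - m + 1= 72*b^2 - 8*b*m - 8*b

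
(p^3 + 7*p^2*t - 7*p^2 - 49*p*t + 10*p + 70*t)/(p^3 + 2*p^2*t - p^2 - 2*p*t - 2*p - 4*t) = (p^2 + 7*p*t - 5*p - 35*t)/(p^2 + 2*p*t + p + 2*t)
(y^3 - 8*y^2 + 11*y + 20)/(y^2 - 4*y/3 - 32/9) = 9*(-y^3 + 8*y^2 - 11*y - 20)/(-9*y^2 + 12*y + 32)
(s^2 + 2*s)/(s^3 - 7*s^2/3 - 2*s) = 3*(s + 2)/(3*s^2 - 7*s - 6)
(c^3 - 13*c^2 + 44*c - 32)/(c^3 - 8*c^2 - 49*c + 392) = (c^2 - 5*c + 4)/(c^2 - 49)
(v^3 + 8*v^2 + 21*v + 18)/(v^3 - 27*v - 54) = (v + 2)/(v - 6)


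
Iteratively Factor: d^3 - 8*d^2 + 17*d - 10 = (d - 5)*(d^2 - 3*d + 2) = (d - 5)*(d - 2)*(d - 1)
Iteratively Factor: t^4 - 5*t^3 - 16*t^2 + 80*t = (t - 4)*(t^3 - t^2 - 20*t) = t*(t - 4)*(t^2 - t - 20) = t*(t - 4)*(t + 4)*(t - 5)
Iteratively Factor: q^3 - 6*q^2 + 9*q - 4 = (q - 1)*(q^2 - 5*q + 4) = (q - 4)*(q - 1)*(q - 1)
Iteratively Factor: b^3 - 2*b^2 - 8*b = (b - 4)*(b^2 + 2*b) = b*(b - 4)*(b + 2)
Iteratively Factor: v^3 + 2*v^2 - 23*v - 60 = (v + 3)*(v^2 - v - 20) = (v - 5)*(v + 3)*(v + 4)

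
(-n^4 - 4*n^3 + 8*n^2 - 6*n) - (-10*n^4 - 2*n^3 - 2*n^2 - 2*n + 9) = 9*n^4 - 2*n^3 + 10*n^2 - 4*n - 9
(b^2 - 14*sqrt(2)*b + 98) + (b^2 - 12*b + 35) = 2*b^2 - 14*sqrt(2)*b - 12*b + 133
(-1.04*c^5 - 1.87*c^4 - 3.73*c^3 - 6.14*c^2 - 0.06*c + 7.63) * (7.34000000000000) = -7.6336*c^5 - 13.7258*c^4 - 27.3782*c^3 - 45.0676*c^2 - 0.4404*c + 56.0042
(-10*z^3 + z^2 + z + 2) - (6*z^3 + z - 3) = -16*z^3 + z^2 + 5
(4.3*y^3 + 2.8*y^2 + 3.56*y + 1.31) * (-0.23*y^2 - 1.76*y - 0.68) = -0.989*y^5 - 8.212*y^4 - 8.6708*y^3 - 8.4709*y^2 - 4.7264*y - 0.8908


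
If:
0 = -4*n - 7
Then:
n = -7/4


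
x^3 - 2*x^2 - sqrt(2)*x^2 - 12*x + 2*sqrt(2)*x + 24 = (x - 2)*(x - 3*sqrt(2))*(x + 2*sqrt(2))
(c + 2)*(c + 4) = c^2 + 6*c + 8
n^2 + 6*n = n*(n + 6)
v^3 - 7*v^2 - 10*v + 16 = (v - 8)*(v - 1)*(v + 2)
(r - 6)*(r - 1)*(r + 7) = r^3 - 43*r + 42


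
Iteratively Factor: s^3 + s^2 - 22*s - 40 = (s - 5)*(s^2 + 6*s + 8) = (s - 5)*(s + 4)*(s + 2)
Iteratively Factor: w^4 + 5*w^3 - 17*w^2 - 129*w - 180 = (w + 3)*(w^3 + 2*w^2 - 23*w - 60) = (w + 3)^2*(w^2 - w - 20) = (w - 5)*(w + 3)^2*(w + 4)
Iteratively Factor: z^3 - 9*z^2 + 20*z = (z - 5)*(z^2 - 4*z) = z*(z - 5)*(z - 4)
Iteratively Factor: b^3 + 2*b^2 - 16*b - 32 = (b - 4)*(b^2 + 6*b + 8) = (b - 4)*(b + 2)*(b + 4)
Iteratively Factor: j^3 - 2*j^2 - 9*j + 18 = (j - 3)*(j^2 + j - 6) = (j - 3)*(j + 3)*(j - 2)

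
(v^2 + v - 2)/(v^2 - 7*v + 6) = (v + 2)/(v - 6)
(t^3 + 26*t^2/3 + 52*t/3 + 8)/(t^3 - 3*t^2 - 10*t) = (t^2 + 20*t/3 + 4)/(t*(t - 5))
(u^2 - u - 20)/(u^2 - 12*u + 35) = (u + 4)/(u - 7)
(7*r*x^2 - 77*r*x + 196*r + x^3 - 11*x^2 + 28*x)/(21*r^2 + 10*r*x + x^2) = (x^2 - 11*x + 28)/(3*r + x)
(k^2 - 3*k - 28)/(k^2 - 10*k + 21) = (k + 4)/(k - 3)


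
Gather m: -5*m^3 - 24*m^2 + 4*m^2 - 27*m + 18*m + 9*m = -5*m^3 - 20*m^2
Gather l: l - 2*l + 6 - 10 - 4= -l - 8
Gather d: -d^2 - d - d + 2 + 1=-d^2 - 2*d + 3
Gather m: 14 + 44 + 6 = 64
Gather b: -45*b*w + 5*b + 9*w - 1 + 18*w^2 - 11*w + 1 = b*(5 - 45*w) + 18*w^2 - 2*w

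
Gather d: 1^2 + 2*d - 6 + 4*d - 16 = 6*d - 21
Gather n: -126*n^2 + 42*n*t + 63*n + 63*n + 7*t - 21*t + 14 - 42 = -126*n^2 + n*(42*t + 126) - 14*t - 28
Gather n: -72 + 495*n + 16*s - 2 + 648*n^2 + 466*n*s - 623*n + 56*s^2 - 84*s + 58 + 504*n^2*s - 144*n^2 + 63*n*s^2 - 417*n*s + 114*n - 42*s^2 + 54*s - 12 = n^2*(504*s + 504) + n*(63*s^2 + 49*s - 14) + 14*s^2 - 14*s - 28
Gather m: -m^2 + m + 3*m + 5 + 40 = -m^2 + 4*m + 45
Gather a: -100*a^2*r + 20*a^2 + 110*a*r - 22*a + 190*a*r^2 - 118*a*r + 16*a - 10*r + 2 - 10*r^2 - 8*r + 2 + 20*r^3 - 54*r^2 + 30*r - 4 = a^2*(20 - 100*r) + a*(190*r^2 - 8*r - 6) + 20*r^3 - 64*r^2 + 12*r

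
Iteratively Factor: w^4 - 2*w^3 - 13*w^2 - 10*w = (w)*(w^3 - 2*w^2 - 13*w - 10) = w*(w + 1)*(w^2 - 3*w - 10) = w*(w + 1)*(w + 2)*(w - 5)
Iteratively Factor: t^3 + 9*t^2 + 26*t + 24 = (t + 3)*(t^2 + 6*t + 8) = (t + 2)*(t + 3)*(t + 4)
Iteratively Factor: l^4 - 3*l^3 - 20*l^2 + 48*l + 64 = (l + 4)*(l^3 - 7*l^2 + 8*l + 16) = (l - 4)*(l + 4)*(l^2 - 3*l - 4) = (l - 4)*(l + 1)*(l + 4)*(l - 4)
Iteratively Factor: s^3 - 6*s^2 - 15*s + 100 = (s + 4)*(s^2 - 10*s + 25) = (s - 5)*(s + 4)*(s - 5)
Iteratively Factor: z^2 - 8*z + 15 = (z - 5)*(z - 3)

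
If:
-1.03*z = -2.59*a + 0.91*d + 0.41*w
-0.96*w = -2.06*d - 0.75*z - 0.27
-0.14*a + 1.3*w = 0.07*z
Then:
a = 0.297419509782133*z - 0.0477053746173533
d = -0.324057811010187*z - 0.133462136799318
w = 0.0858759472073067*z - 0.00513750188186882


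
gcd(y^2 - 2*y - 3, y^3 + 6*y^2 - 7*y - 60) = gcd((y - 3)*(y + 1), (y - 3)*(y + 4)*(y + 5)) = y - 3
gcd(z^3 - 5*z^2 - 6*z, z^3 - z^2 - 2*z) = z^2 + z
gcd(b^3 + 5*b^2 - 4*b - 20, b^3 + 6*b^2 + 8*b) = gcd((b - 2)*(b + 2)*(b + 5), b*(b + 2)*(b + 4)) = b + 2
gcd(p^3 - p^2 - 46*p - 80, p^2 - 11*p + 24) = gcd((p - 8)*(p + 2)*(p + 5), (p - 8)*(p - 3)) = p - 8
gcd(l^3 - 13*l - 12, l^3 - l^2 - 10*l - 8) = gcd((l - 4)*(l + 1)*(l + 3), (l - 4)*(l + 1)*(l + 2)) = l^2 - 3*l - 4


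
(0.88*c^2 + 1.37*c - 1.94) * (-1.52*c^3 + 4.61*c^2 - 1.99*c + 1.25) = -1.3376*c^5 + 1.9744*c^4 + 7.5133*c^3 - 10.5697*c^2 + 5.5731*c - 2.425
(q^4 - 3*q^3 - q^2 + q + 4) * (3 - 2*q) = -2*q^5 + 9*q^4 - 7*q^3 - 5*q^2 - 5*q + 12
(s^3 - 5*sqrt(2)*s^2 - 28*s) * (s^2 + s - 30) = s^5 - 5*sqrt(2)*s^4 + s^4 - 58*s^3 - 5*sqrt(2)*s^3 - 28*s^2 + 150*sqrt(2)*s^2 + 840*s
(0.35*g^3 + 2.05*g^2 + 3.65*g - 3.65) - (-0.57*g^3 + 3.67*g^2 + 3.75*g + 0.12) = 0.92*g^3 - 1.62*g^2 - 0.1*g - 3.77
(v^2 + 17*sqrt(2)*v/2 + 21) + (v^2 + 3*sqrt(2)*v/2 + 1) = 2*v^2 + 10*sqrt(2)*v + 22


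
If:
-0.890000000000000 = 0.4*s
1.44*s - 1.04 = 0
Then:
No Solution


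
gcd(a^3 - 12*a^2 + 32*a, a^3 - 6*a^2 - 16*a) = a^2 - 8*a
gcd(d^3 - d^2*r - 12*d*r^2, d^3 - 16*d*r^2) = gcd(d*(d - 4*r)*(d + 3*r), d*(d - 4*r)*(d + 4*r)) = -d^2 + 4*d*r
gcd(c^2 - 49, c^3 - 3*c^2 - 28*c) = c - 7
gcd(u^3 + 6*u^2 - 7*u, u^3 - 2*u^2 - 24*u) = u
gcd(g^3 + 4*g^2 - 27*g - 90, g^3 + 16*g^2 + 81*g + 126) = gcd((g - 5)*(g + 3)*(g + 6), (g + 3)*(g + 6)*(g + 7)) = g^2 + 9*g + 18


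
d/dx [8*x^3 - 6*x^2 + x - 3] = 24*x^2 - 12*x + 1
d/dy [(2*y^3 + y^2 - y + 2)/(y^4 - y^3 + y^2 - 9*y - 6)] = ((-6*y^2 - 2*y + 1)*(-y^4 + y^3 - y^2 + 9*y + 6) - (2*y^3 + y^2 - y + 2)*(4*y^3 - 3*y^2 + 2*y - 9))/(-y^4 + y^3 - y^2 + 9*y + 6)^2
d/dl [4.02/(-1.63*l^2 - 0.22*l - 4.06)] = (13.1052*l + 0.8844)/(1.63*l^2 + 0.22*l + 4.06)^2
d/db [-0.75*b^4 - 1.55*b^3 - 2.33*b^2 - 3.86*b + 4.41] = -3.0*b^3 - 4.65*b^2 - 4.66*b - 3.86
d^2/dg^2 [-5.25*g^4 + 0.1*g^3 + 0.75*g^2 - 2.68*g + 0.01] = -63.0*g^2 + 0.6*g + 1.5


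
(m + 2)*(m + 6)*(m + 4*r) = m^3 + 4*m^2*r + 8*m^2 + 32*m*r + 12*m + 48*r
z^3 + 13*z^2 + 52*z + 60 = (z + 2)*(z + 5)*(z + 6)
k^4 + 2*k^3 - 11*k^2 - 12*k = k*(k - 3)*(k + 1)*(k + 4)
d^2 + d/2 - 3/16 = (d - 1/4)*(d + 3/4)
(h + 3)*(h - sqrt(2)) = h^2 - sqrt(2)*h + 3*h - 3*sqrt(2)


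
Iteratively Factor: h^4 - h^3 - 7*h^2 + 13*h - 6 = (h - 1)*(h^3 - 7*h + 6) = (h - 2)*(h - 1)*(h^2 + 2*h - 3) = (h - 2)*(h - 1)^2*(h + 3)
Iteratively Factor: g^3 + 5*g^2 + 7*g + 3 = (g + 3)*(g^2 + 2*g + 1) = (g + 1)*(g + 3)*(g + 1)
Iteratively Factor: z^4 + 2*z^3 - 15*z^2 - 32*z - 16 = (z + 1)*(z^3 + z^2 - 16*z - 16) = (z + 1)*(z + 4)*(z^2 - 3*z - 4) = (z + 1)^2*(z + 4)*(z - 4)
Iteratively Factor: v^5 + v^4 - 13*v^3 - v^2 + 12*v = (v + 1)*(v^4 - 13*v^2 + 12*v) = v*(v + 1)*(v^3 - 13*v + 12) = v*(v - 1)*(v + 1)*(v^2 + v - 12) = v*(v - 3)*(v - 1)*(v + 1)*(v + 4)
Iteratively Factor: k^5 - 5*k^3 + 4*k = (k - 2)*(k^4 + 2*k^3 - k^2 - 2*k) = (k - 2)*(k - 1)*(k^3 + 3*k^2 + 2*k) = (k - 2)*(k - 1)*(k + 2)*(k^2 + k) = k*(k - 2)*(k - 1)*(k + 2)*(k + 1)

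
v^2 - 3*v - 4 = (v - 4)*(v + 1)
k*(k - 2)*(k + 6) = k^3 + 4*k^2 - 12*k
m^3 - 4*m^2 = m^2*(m - 4)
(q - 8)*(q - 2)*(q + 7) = q^3 - 3*q^2 - 54*q + 112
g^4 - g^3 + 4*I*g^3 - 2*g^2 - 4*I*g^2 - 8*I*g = g*(g - 2)*(g + 1)*(g + 4*I)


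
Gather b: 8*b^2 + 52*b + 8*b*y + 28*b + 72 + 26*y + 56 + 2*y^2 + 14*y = 8*b^2 + b*(8*y + 80) + 2*y^2 + 40*y + 128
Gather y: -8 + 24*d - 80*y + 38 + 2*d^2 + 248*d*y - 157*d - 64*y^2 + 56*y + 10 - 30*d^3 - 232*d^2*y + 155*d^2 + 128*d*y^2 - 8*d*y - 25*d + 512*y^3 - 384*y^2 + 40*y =-30*d^3 + 157*d^2 - 158*d + 512*y^3 + y^2*(128*d - 448) + y*(-232*d^2 + 240*d + 16) + 40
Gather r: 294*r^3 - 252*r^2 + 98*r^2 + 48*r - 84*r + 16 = 294*r^3 - 154*r^2 - 36*r + 16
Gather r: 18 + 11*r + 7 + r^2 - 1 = r^2 + 11*r + 24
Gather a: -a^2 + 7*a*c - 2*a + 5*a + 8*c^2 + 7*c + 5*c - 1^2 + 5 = -a^2 + a*(7*c + 3) + 8*c^2 + 12*c + 4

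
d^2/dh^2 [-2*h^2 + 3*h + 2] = -4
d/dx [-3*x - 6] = -3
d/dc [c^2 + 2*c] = 2*c + 2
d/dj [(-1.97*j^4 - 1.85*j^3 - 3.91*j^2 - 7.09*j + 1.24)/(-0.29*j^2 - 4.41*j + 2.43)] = (1.1426*j^5 + 26.5996*j^4 - 2.8314*j^3 + 1.7005*j^2 - 18.2834*j - 11.7603)/(0.0841*j^4 + 2.5578*j^3 + 18.0387*j^2 - 21.4326*j + 5.9049)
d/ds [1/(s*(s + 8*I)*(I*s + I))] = I*(s*(s + 1) + s*(s + 8*I) + (s + 1)*(s + 8*I))/(s^2*(s + 1)^2*(s + 8*I)^2)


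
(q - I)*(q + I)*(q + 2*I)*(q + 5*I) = q^4 + 7*I*q^3 - 9*q^2 + 7*I*q - 10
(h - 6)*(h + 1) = h^2 - 5*h - 6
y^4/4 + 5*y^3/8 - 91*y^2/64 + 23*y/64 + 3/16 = (y/4 + 1)*(y - 1)*(y - 3/4)*(y + 1/4)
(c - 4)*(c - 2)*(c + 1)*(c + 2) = c^4 - 3*c^3 - 8*c^2 + 12*c + 16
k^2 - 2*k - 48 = (k - 8)*(k + 6)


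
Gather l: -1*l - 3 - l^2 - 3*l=-l^2 - 4*l - 3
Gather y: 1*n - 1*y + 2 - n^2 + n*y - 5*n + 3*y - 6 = -n^2 - 4*n + y*(n + 2) - 4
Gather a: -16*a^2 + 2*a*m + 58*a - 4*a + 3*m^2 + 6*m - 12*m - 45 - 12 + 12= -16*a^2 + a*(2*m + 54) + 3*m^2 - 6*m - 45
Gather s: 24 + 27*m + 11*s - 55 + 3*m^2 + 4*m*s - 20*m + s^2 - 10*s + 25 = 3*m^2 + 7*m + s^2 + s*(4*m + 1) - 6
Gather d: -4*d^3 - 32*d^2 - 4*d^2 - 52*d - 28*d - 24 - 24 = -4*d^3 - 36*d^2 - 80*d - 48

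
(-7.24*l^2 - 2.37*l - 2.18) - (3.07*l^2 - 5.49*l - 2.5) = -10.31*l^2 + 3.12*l + 0.32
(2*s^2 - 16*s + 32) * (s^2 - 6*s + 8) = 2*s^4 - 28*s^3 + 144*s^2 - 320*s + 256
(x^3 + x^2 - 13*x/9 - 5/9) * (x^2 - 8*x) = x^5 - 7*x^4 - 85*x^3/9 + 11*x^2 + 40*x/9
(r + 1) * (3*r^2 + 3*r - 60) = 3*r^3 + 6*r^2 - 57*r - 60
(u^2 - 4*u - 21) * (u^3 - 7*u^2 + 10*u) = u^5 - 11*u^4 + 17*u^3 + 107*u^2 - 210*u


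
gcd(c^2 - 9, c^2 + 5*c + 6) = c + 3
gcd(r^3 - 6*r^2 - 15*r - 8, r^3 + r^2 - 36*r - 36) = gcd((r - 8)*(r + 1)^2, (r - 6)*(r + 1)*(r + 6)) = r + 1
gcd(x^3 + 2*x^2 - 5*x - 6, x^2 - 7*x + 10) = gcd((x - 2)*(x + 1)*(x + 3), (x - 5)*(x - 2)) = x - 2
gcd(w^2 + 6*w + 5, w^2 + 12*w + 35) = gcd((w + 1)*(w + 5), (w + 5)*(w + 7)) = w + 5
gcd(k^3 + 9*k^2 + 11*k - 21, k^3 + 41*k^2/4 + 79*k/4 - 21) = k + 7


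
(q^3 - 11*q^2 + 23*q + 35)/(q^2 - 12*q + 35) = q + 1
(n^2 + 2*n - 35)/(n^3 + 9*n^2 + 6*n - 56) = (n - 5)/(n^2 + 2*n - 8)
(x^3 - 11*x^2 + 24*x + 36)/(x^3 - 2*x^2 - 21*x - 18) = (x - 6)/(x + 3)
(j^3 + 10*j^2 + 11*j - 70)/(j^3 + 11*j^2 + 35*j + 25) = (j^2 + 5*j - 14)/(j^2 + 6*j + 5)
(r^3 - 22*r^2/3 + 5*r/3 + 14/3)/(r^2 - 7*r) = r - 1/3 - 2/(3*r)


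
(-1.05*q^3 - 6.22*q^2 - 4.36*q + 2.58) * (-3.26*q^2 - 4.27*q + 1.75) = 3.423*q^5 + 24.7607*q^4 + 38.9355*q^3 - 0.678599999999999*q^2 - 18.6466*q + 4.515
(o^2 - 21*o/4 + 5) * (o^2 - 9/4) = o^4 - 21*o^3/4 + 11*o^2/4 + 189*o/16 - 45/4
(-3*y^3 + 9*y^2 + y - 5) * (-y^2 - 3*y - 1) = 3*y^5 - 25*y^3 - 7*y^2 + 14*y + 5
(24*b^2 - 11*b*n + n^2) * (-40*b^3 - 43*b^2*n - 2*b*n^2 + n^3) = -960*b^5 - 592*b^4*n + 385*b^3*n^2 + 3*b^2*n^3 - 13*b*n^4 + n^5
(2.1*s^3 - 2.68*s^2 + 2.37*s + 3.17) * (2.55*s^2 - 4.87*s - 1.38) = 5.355*s^5 - 17.061*s^4 + 16.1971*s^3 + 0.239999999999998*s^2 - 18.7085*s - 4.3746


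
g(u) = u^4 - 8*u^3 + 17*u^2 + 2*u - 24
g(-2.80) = 340.76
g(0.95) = -12.80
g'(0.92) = 16.08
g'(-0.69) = -34.20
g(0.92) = -13.28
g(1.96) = -0.25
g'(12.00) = 3866.00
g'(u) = 4*u^3 - 24*u^2 + 34*u + 2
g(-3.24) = 530.28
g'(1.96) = 6.56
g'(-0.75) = -38.69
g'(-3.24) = -496.15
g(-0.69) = -14.43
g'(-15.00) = -19408.00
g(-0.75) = -12.25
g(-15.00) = 81396.00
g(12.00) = 9360.00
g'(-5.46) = -1550.20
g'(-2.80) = -369.17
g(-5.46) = 2662.78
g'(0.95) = 16.07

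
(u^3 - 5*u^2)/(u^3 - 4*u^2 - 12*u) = u*(5 - u)/(-u^2 + 4*u + 12)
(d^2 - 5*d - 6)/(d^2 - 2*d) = (d^2 - 5*d - 6)/(d*(d - 2))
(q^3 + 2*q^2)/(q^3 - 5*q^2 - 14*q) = q/(q - 7)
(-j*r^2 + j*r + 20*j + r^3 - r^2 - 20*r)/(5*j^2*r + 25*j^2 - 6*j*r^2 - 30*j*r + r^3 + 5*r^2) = (r^2 - r - 20)/(-5*j*r - 25*j + r^2 + 5*r)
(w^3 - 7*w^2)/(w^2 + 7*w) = w*(w - 7)/(w + 7)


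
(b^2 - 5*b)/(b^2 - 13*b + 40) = b/(b - 8)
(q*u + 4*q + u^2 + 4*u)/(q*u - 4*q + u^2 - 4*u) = (u + 4)/(u - 4)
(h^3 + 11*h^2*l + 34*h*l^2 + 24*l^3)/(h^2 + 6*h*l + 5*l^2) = (h^2 + 10*h*l + 24*l^2)/(h + 5*l)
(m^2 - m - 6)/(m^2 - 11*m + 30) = (m^2 - m - 6)/(m^2 - 11*m + 30)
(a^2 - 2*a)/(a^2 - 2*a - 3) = a*(2 - a)/(-a^2 + 2*a + 3)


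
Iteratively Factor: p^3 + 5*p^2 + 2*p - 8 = (p - 1)*(p^2 + 6*p + 8) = (p - 1)*(p + 4)*(p + 2)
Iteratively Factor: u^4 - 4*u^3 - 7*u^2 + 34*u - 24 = (u - 4)*(u^3 - 7*u + 6) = (u - 4)*(u - 1)*(u^2 + u - 6) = (u - 4)*(u - 2)*(u - 1)*(u + 3)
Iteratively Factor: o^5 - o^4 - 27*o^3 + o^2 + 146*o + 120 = (o - 3)*(o^4 + 2*o^3 - 21*o^2 - 62*o - 40) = (o - 3)*(o + 2)*(o^3 - 21*o - 20) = (o - 3)*(o + 2)*(o + 4)*(o^2 - 4*o - 5) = (o - 3)*(o + 1)*(o + 2)*(o + 4)*(o - 5)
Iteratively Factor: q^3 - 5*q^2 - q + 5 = (q + 1)*(q^2 - 6*q + 5) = (q - 5)*(q + 1)*(q - 1)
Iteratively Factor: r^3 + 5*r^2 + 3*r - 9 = (r + 3)*(r^2 + 2*r - 3) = (r + 3)^2*(r - 1)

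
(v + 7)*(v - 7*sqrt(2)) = v^2 - 7*sqrt(2)*v + 7*v - 49*sqrt(2)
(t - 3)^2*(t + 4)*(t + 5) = t^4 + 3*t^3 - 25*t^2 - 39*t + 180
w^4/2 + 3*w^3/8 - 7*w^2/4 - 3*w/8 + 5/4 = (w/2 + 1/2)*(w - 5/4)*(w - 1)*(w + 2)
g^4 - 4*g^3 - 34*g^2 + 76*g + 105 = (g - 7)*(g - 3)*(g + 1)*(g + 5)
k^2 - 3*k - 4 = (k - 4)*(k + 1)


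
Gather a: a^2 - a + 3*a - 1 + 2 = a^2 + 2*a + 1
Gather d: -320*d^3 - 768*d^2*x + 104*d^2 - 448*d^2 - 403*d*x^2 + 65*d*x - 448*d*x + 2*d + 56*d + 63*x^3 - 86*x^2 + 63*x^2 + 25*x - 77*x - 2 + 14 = -320*d^3 + d^2*(-768*x - 344) + d*(-403*x^2 - 383*x + 58) + 63*x^3 - 23*x^2 - 52*x + 12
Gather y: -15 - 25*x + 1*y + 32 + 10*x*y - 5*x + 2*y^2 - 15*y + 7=-30*x + 2*y^2 + y*(10*x - 14) + 24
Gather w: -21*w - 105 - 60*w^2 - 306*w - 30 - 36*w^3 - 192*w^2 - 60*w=-36*w^3 - 252*w^2 - 387*w - 135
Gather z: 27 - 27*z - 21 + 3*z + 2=8 - 24*z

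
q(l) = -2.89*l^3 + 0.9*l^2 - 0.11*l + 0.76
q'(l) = -8.67*l^2 + 1.8*l - 0.11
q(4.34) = -219.01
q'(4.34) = -155.60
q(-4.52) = 286.52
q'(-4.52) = -185.38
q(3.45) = -107.58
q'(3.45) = -97.09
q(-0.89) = 3.61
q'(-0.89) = -8.58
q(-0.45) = 1.26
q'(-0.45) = -2.68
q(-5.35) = 469.66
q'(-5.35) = -257.90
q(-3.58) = 145.29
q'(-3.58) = -117.67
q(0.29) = 0.73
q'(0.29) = -0.32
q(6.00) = -591.74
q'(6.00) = -301.43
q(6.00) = -591.74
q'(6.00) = -301.43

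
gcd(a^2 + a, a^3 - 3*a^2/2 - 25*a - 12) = 1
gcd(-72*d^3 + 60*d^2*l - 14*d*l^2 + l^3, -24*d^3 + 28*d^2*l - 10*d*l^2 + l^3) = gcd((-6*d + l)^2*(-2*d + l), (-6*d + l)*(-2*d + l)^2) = 12*d^2 - 8*d*l + l^2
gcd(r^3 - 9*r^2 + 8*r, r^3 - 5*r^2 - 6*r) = r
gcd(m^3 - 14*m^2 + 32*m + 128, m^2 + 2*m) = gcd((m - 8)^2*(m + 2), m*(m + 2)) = m + 2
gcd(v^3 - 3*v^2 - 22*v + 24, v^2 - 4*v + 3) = v - 1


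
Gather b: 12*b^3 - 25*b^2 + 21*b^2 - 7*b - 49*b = 12*b^3 - 4*b^2 - 56*b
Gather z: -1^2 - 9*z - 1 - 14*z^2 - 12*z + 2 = -14*z^2 - 21*z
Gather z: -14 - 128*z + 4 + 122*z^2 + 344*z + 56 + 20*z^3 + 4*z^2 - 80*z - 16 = 20*z^3 + 126*z^2 + 136*z + 30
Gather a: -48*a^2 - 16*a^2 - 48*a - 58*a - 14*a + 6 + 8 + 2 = -64*a^2 - 120*a + 16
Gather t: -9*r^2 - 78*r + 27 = -9*r^2 - 78*r + 27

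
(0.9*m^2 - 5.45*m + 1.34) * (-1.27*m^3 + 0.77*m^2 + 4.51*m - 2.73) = -1.143*m^5 + 7.6145*m^4 - 1.8393*m^3 - 26.0047*m^2 + 20.9219*m - 3.6582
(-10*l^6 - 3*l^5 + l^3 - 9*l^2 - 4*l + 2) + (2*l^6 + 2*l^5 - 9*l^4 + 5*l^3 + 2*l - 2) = -8*l^6 - l^5 - 9*l^4 + 6*l^3 - 9*l^2 - 2*l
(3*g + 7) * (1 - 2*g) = -6*g^2 - 11*g + 7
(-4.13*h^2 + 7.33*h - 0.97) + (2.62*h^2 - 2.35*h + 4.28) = -1.51*h^2 + 4.98*h + 3.31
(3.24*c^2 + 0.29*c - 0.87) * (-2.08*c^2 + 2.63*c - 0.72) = -6.7392*c^4 + 7.918*c^3 + 0.2395*c^2 - 2.4969*c + 0.6264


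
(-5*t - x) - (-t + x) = -4*t - 2*x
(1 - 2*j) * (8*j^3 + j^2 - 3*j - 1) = -16*j^4 + 6*j^3 + 7*j^2 - j - 1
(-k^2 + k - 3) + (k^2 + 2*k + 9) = 3*k + 6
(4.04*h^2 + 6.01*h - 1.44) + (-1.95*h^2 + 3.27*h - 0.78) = 2.09*h^2 + 9.28*h - 2.22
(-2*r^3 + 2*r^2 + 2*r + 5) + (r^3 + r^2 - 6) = -r^3 + 3*r^2 + 2*r - 1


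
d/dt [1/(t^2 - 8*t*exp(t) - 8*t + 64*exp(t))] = 2*(4*t*exp(t) - t - 28*exp(t) + 4)/(t^2 - 8*t*exp(t) - 8*t + 64*exp(t))^2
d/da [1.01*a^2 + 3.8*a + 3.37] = 2.02*a + 3.8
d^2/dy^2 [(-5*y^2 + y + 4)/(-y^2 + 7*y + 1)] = 2*(34*y^3 + 3*y^2 + 81*y - 188)/(y^6 - 21*y^5 + 144*y^4 - 301*y^3 - 144*y^2 - 21*y - 1)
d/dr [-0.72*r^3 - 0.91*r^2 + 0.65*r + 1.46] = -2.16*r^2 - 1.82*r + 0.65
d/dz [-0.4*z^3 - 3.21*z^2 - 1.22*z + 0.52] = -1.2*z^2 - 6.42*z - 1.22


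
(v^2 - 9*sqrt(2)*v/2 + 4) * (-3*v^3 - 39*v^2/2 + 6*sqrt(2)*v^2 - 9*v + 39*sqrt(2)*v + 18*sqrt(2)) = -3*v^5 - 39*v^4/2 + 39*sqrt(2)*v^4/2 - 75*v^3 + 507*sqrt(2)*v^3/4 - 429*v^2 + 165*sqrt(2)*v^2/2 - 198*v + 156*sqrt(2)*v + 72*sqrt(2)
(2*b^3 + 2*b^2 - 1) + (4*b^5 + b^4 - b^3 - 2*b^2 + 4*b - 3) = 4*b^5 + b^4 + b^3 + 4*b - 4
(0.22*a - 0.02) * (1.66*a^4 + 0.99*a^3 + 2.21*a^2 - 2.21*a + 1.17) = 0.3652*a^5 + 0.1846*a^4 + 0.4664*a^3 - 0.5304*a^2 + 0.3016*a - 0.0234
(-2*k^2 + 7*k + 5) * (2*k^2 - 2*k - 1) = -4*k^4 + 18*k^3 - 2*k^2 - 17*k - 5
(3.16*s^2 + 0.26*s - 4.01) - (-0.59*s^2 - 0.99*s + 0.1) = 3.75*s^2 + 1.25*s - 4.11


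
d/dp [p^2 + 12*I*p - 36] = 2*p + 12*I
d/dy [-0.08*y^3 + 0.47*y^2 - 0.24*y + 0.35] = -0.24*y^2 + 0.94*y - 0.24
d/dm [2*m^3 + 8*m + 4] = 6*m^2 + 8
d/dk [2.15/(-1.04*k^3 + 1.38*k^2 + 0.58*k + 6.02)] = (6.708*k^2 - 5.934*k - 1.247)/(-1.04*k^3 + 1.38*k^2 + 0.58*k + 6.02)^2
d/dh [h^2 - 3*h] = 2*h - 3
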